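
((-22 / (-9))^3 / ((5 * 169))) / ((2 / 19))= 101156/616005 = 0.16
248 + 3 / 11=2731/11 = 248.27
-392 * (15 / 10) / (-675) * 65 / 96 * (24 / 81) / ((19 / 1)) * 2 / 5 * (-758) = -965692/346275 = -2.79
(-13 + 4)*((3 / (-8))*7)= 189/8 = 23.62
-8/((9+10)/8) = -64/19 = -3.37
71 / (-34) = -71/34 = -2.09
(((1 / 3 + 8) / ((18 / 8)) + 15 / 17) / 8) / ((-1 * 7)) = -2105/25704 = -0.08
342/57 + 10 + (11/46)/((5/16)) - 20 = -372/115 = -3.23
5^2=25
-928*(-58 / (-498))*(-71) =1910752/249 = 7673.70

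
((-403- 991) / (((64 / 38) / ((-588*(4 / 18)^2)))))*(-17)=-11031419/27 = -408571.07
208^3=8998912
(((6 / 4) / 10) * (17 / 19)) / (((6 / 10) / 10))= 85/38 = 2.24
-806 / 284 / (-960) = 403/136320 = 0.00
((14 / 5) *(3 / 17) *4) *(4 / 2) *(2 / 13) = 672/1105 = 0.61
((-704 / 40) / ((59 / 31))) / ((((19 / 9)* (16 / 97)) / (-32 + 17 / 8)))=71148627/89680 = 793.36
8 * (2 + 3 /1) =40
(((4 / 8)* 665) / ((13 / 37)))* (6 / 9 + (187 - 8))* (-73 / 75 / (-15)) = 193626587/17550 = 11032.85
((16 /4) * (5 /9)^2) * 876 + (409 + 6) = 40405/27 = 1496.48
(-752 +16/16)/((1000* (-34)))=751/34000 = 0.02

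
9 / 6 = 3/2 = 1.50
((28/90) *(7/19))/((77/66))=28/285 = 0.10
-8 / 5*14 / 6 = -56/15 = -3.73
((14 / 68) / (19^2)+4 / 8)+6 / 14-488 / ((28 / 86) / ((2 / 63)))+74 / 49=-45.14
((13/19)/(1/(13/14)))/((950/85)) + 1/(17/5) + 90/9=8893341/859180 = 10.35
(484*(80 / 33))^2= 12390400/9 = 1376711.11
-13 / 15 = -0.87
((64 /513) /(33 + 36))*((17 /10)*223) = 121312/176985 = 0.69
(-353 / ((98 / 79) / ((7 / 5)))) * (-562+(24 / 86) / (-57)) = 223894.72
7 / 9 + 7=70/9 = 7.78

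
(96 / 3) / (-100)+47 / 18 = 1031/450 = 2.29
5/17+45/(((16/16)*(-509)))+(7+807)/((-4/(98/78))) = -172427939/674934 = -255.47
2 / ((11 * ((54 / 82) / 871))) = 71422/297 = 240.48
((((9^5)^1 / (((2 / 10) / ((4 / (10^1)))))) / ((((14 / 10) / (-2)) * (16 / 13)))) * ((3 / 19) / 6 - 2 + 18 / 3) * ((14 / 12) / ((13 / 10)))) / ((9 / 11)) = -92018025/152 = -605381.74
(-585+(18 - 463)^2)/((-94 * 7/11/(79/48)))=-5361730/987 = -5432.35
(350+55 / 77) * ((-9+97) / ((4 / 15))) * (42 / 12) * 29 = 11747175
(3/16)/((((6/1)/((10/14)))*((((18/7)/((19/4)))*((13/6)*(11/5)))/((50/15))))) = 2375/82368 = 0.03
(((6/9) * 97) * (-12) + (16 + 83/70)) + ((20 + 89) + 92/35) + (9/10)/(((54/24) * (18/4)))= -407671/630 = -647.10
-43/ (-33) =43/33 = 1.30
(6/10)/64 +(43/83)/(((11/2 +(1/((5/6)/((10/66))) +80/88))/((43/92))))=816931/17715520 = 0.05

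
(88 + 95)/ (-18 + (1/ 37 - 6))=-6771/887 = -7.63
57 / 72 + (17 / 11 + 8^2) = 17513/264 = 66.34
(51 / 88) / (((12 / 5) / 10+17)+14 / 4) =75/2684 = 0.03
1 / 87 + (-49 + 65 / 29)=-4067/87 = -46.75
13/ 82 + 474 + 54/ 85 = 474.79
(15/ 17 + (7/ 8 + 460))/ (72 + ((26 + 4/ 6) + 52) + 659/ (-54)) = 1695573/508436 = 3.33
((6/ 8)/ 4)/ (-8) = -3/128 = -0.02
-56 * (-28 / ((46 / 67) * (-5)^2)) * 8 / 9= 420224/5175 = 81.20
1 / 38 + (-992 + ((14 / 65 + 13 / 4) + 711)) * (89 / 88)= -122009429/434720 = -280.66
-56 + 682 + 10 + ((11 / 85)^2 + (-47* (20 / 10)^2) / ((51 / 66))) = 2837421/7225 = 392.72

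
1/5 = 0.20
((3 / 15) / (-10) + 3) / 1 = 149/50 = 2.98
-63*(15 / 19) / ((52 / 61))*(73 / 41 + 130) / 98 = -78.46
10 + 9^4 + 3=6574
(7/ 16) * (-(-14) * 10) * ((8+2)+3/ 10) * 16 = 10094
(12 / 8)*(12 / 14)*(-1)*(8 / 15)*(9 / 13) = -216/455 = -0.47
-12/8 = -3/2 = -1.50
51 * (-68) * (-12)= 41616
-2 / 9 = -0.22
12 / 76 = 3/19 = 0.16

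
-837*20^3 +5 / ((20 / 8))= -6695998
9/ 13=0.69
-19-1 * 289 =-308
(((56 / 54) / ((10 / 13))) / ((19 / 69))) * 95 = 465.11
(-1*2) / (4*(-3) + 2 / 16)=16/95 = 0.17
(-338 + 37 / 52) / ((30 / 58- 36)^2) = -0.27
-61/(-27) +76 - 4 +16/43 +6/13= 1133377/15093 = 75.09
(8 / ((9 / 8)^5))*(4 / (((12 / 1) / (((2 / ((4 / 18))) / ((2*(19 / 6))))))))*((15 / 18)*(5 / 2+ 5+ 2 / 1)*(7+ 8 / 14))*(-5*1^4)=-86835200/137781 = -630.24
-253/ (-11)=23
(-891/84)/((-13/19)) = 5643/364 = 15.50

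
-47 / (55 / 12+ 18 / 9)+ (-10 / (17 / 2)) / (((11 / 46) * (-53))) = -5517124/782969 = -7.05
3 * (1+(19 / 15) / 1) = 34/5 = 6.80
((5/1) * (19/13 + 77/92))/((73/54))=371115/43654 = 8.50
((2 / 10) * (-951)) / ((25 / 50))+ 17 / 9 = -17033/45 = -378.51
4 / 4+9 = 10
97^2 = 9409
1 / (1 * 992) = 1/992 = 0.00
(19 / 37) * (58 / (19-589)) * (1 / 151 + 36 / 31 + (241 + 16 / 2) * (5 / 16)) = -171544193/41567280 = -4.13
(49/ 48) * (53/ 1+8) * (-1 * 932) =-696437/12 = -58036.42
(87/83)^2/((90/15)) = 2523/13778 = 0.18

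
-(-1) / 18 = 1/18 = 0.06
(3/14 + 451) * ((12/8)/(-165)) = -6317/1540 = -4.10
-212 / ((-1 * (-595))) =-212/595 = -0.36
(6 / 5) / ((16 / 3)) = 9/40 = 0.22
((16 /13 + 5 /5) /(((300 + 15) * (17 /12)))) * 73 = 8468/23205 = 0.36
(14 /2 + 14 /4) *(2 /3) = 7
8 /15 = 0.53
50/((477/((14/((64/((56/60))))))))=245/11448 = 0.02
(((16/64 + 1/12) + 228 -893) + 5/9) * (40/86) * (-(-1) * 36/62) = -5560/31 = -179.35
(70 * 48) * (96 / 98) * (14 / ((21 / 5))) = 76800/7 = 10971.43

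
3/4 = 0.75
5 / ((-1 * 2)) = -5/2 = -2.50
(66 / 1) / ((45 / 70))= 308/3 = 102.67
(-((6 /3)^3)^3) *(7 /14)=-256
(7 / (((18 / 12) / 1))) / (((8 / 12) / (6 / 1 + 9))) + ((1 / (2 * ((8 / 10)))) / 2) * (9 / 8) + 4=13997/128 = 109.35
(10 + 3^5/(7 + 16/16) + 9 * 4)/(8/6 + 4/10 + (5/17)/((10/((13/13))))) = 155805/3596 = 43.33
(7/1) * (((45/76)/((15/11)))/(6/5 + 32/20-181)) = -35/2052 = -0.02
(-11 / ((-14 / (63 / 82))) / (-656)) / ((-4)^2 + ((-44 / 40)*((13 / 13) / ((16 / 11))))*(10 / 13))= -429/7187956 = 0.00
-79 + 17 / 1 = -62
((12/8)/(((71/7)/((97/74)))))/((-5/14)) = -14259/26270 = -0.54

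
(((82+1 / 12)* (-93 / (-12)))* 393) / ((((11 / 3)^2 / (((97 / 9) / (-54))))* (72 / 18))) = -388008245/418176 = -927.86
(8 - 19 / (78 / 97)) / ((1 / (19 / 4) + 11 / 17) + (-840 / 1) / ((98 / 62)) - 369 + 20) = 2756159/155119380 = 0.02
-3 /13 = -0.23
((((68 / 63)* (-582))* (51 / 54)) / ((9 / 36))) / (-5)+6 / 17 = 7630646/16065 = 474.99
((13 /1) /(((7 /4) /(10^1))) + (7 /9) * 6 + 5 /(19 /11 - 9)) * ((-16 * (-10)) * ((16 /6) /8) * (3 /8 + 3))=394455/28 = 14087.68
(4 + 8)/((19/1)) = 12/19 = 0.63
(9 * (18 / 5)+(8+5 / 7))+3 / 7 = 1454/35 = 41.54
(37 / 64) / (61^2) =37/238144 = 0.00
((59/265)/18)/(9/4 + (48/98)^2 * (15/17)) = 0.01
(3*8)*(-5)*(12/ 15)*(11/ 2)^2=-2904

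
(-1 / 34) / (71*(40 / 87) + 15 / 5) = -87/105434 = 0.00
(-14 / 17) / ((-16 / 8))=7/17 = 0.41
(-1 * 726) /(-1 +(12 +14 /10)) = -58.55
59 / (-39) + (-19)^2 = 14020/39 = 359.49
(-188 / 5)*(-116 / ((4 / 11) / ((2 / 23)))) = 119944/115 = 1042.99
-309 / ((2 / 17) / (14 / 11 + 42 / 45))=-318682/55 = -5794.22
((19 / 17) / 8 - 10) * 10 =-6705/68 = -98.60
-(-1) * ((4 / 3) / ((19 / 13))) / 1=52/57 = 0.91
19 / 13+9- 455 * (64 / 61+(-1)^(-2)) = -731079/793 = -921.92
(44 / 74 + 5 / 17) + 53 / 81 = 78616/50949 = 1.54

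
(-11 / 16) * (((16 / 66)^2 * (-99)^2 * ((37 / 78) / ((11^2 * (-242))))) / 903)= 37/5208203 = 0.00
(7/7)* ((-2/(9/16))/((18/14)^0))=-32/9 = -3.56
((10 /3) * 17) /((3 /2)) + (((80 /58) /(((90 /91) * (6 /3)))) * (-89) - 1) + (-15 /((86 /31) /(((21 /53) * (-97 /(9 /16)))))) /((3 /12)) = 863967119/594819 = 1452.49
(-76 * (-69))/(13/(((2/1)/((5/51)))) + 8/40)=2674440/427 = 6263.33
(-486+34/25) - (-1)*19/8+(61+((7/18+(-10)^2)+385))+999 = 1913623/1800 = 1063.12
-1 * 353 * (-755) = 266515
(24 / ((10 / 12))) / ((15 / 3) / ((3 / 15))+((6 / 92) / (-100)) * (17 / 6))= 88320/76661 = 1.15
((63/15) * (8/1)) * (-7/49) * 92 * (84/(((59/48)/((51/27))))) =-16816128/295 = -57003.82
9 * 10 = 90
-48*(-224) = 10752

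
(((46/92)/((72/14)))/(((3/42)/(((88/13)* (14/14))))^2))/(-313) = -1328096/476073 = -2.79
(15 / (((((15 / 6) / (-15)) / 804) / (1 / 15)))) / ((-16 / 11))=6633/2 = 3316.50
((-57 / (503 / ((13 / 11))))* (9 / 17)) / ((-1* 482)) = 6669/45337402 = 0.00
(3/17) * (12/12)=3/17 = 0.18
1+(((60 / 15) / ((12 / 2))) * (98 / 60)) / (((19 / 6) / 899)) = 88387/285 = 310.13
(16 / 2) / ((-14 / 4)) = -16/7 = -2.29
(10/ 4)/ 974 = 5/1948 = 0.00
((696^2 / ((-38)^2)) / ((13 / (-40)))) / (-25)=41.29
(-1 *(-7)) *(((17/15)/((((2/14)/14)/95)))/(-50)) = -110789/75 = -1477.19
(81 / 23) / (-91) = -81/2093 = -0.04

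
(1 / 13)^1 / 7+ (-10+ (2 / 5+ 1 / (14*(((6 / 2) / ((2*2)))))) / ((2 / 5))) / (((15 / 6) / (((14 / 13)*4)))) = -20593/1365 = -15.09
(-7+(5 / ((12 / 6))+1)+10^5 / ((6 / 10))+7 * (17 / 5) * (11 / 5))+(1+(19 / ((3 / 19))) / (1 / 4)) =167197.86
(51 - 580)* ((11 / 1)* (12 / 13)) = -69828/13 = -5371.38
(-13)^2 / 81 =169/81 = 2.09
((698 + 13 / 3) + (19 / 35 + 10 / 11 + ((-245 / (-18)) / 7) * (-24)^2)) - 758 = 1230982/1155 = 1065.79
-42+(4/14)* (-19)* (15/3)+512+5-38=2869/7 = 409.86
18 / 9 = 2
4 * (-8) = -32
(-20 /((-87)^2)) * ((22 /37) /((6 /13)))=-2860/840159 = 0.00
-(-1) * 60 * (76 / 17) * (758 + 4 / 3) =203680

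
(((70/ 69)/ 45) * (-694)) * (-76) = 738416/621 = 1189.08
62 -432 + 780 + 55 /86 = 410.64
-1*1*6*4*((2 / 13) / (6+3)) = -16/39 = -0.41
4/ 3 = 1.33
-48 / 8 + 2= -4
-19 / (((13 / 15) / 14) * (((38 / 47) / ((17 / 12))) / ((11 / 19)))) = -307615/988 = -311.35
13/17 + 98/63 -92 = -13721/153 = -89.68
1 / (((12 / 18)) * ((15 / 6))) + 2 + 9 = 58/5 = 11.60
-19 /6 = -3.17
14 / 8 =7/4 = 1.75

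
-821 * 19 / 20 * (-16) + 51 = 62651/5 = 12530.20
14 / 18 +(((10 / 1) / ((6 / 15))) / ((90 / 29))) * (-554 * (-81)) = 3253372/9 = 361485.78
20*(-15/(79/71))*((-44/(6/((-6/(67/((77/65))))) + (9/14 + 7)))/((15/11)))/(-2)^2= -26460280/595107 = -44.46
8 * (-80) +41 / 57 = -36439/57 = -639.28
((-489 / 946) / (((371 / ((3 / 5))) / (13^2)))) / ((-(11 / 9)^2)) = 20081763/212334430 = 0.09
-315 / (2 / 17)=-5355/2 = -2677.50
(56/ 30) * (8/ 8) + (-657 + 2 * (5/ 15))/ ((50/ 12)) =-11674/75 = -155.65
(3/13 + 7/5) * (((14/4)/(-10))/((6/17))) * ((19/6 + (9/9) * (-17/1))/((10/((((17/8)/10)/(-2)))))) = -8899177/37440000 = -0.24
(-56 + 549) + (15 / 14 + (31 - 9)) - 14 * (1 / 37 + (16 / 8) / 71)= 18951655/36778 = 515.30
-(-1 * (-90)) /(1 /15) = -1350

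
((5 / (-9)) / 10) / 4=-1/72 = -0.01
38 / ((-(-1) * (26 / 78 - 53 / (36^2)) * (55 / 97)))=4777056/20845 = 229.17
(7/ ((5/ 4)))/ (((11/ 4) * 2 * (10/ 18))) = 1.83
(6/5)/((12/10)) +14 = 15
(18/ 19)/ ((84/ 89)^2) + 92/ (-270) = 726727/1005480 = 0.72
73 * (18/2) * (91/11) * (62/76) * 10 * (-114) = -55601910/11 = -5054719.09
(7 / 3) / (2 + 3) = 7/15 = 0.47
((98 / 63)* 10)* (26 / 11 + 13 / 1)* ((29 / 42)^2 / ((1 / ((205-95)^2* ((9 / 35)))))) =156341900/441 = 354516.78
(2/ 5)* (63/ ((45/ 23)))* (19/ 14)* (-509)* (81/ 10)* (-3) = 216204.88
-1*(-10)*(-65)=-650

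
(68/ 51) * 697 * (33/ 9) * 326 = 9997768/9 = 1110863.11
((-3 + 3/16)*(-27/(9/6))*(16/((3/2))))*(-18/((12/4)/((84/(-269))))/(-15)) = -18144/269 = -67.45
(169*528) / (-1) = -89232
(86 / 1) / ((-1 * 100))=-43/50 = -0.86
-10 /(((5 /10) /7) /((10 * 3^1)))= -4200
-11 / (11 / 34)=-34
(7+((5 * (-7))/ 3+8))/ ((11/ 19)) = 190/33 = 5.76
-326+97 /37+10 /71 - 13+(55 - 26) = -807113/2627 = -307.24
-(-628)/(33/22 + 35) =1256/73 = 17.21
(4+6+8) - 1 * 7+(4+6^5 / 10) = 3963/5 = 792.60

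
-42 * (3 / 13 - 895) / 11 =488544/143 = 3416.39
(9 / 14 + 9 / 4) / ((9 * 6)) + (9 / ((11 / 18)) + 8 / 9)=86873/5544 = 15.67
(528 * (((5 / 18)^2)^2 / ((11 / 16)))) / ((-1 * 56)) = -1250/15309 = -0.08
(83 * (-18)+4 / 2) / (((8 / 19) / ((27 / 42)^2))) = -574047/392 = -1464.41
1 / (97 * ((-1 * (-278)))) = 1/26966 = 0.00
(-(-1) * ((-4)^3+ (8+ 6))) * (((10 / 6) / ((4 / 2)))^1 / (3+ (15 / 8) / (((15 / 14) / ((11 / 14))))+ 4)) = -1000/201 = -4.98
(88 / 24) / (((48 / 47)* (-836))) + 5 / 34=26561/186048 = 0.14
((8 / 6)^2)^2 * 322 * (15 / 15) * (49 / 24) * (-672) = -1396255.60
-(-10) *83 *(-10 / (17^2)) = -8300/289 = -28.72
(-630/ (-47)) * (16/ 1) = 214.47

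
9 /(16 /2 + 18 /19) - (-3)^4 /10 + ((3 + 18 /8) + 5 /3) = -181/1020 = -0.18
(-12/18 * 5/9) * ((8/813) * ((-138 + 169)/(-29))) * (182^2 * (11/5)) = 180724544/636579 = 283.90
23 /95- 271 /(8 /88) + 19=-281367/95 = -2961.76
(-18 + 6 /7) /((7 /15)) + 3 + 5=-1408/49 = -28.73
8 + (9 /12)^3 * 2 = 283/32 = 8.84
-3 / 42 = -1/14 = -0.07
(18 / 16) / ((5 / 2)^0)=9/8 = 1.12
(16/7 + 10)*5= 430/7 = 61.43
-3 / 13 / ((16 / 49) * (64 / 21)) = -3087/13312 = -0.23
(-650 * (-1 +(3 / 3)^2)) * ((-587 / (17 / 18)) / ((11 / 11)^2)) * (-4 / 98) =0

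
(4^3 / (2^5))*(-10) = -20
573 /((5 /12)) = 6876/5 = 1375.20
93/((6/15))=465/2 = 232.50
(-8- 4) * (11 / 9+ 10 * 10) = -1214.67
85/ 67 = 1.27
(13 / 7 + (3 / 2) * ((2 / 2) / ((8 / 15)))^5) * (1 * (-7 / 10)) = -16798843/655360 = -25.63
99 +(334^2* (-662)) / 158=-36917215/79 = -467306.52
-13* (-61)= 793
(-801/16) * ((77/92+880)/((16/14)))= -454374459/11776 = -38584.79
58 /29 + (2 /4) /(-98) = 391/196 = 1.99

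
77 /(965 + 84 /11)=847/10699 = 0.08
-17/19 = -0.89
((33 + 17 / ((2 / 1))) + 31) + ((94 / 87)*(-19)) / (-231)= 2917637/40194 = 72.59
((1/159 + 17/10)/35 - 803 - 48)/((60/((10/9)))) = -47355437/3005100 = -15.76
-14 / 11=-1.27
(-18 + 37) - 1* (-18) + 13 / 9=346/9 = 38.44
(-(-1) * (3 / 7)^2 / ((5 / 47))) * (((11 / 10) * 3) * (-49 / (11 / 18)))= -11421/25 = -456.84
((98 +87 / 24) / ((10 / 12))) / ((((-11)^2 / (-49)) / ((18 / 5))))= -1075599/6050 = -177.78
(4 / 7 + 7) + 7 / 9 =526/63 = 8.35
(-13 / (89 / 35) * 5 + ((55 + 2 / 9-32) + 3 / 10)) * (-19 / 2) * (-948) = -24521837/1335 = -18368.42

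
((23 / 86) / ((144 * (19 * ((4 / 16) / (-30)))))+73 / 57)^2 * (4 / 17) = 17197609/45389252 = 0.38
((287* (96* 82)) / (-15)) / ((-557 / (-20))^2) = -60247040/310249 = -194.19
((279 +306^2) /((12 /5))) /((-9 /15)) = -65218.75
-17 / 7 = -2.43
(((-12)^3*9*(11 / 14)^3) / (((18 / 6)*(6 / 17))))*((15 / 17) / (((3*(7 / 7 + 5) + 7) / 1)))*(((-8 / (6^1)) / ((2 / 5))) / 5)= 287496/1715 = 167.64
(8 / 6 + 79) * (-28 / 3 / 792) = -1687/1782 = -0.95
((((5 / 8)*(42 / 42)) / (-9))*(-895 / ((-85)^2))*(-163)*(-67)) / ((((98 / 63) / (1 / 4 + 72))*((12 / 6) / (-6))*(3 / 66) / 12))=-193531041/56 = -3455911.45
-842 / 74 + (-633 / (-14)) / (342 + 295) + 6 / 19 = -10.99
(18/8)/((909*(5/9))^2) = 9/1020100 = 0.00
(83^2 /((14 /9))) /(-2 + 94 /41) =847347/56 = 15131.20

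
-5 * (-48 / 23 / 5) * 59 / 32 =177/46 = 3.85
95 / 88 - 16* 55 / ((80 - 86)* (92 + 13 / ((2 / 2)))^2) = 636169/582120 = 1.09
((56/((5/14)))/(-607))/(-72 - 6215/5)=784/3991025 = 0.00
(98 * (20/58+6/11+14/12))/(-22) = -192913/21054 = -9.16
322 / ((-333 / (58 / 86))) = -9338/14319 = -0.65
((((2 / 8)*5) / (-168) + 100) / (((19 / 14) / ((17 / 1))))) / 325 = 228463/59280 = 3.85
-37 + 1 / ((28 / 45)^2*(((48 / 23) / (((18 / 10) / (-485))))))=-45026005/1216768 = -37.00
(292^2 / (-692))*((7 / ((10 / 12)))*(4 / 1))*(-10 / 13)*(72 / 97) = 515676672/218153 = 2363.83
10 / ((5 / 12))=24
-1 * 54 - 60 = -114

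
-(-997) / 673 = 997/673 = 1.48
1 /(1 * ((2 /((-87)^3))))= -658503/2 = -329251.50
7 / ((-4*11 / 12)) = -21/11 = -1.91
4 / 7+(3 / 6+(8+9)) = 253/14 = 18.07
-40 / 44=-10/11 = -0.91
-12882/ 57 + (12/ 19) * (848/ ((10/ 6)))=9058/95 = 95.35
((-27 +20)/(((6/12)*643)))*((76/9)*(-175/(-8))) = -23275/5787 = -4.02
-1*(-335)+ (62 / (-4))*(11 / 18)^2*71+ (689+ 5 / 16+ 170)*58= 4030895/81 = 49764.14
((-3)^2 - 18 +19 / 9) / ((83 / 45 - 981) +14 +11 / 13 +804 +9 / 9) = 2015/46598 = 0.04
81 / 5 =16.20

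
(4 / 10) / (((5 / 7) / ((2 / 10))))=14/125 = 0.11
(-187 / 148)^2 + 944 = 20712345/21904 = 945.60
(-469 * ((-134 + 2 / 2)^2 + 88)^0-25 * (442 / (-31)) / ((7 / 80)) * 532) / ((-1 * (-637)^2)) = -67169461/12578839 = -5.34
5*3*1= 15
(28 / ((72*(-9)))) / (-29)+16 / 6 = 12535/4698 = 2.67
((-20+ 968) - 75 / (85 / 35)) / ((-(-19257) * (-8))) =-5197/872984 = -0.01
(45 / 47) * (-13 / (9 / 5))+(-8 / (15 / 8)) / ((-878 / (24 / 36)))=-6417367/928485 = -6.91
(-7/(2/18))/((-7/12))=108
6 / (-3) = -2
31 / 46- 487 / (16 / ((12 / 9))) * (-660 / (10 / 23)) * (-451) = -639033836/23 = -27784079.83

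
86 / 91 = 0.95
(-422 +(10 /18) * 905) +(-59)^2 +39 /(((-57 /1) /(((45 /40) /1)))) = 4871459/1368 = 3561.01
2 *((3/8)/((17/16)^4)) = 49152/83521 = 0.59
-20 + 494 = 474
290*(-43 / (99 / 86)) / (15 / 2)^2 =-857936/4455 = -192.58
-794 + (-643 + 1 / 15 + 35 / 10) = -43003/30 = -1433.43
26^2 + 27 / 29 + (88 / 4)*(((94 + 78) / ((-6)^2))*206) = 5828083/261 = 22329.82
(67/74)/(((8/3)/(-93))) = -18693/592 = -31.58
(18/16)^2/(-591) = -27/12608 = 0.00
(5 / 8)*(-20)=-12.50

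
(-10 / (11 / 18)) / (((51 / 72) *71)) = -0.33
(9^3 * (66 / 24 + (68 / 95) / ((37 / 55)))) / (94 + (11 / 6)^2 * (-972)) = -7818525/8922476 = -0.88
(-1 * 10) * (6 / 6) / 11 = -10/11 = -0.91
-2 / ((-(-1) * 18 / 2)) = -2/9 = -0.22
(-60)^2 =3600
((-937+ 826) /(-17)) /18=37/102 = 0.36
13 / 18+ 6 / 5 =173/90 = 1.92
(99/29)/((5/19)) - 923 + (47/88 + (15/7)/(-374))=-125547273/138040 = -909.50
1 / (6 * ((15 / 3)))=1/30 = 0.03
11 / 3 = 3.67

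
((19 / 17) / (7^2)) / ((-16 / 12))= -57/3332 = -0.02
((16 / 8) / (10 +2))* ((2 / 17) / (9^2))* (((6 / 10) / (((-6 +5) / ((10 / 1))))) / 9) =-2/12393 = 0.00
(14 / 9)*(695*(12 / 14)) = 2780/3 = 926.67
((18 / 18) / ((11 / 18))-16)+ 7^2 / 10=-1041/110 = -9.46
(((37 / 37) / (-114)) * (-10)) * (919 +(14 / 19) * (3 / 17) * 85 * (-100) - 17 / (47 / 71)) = -946330/50901 = -18.59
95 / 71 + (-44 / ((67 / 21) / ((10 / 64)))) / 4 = 121675/152224 = 0.80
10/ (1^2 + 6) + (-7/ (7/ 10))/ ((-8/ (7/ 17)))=925/476 = 1.94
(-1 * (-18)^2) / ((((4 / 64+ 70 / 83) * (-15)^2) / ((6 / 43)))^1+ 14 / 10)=-0.22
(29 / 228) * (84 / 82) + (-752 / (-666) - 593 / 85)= -252117107/44099190 = -5.72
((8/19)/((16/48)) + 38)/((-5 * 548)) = -373/26030 = -0.01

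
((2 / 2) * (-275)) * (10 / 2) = -1375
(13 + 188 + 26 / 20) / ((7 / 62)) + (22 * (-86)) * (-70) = 671159/5 = 134231.80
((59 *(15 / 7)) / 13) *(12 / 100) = 531/455 = 1.17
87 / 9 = 29/3 = 9.67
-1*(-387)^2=-149769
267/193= 1.38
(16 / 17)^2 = 256/289 = 0.89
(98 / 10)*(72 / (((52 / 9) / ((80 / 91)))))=18144/169 = 107.36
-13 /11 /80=-13/880 = -0.01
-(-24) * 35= 840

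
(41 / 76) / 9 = 41/684 = 0.06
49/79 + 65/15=1174/237 = 4.95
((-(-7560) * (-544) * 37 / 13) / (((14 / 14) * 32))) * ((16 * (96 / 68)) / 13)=-107412480/169 = -635576.80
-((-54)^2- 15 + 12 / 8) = -5805/2 = -2902.50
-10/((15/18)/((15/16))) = -45/4 = -11.25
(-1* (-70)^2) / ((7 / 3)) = -2100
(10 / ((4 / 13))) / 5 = 13/2 = 6.50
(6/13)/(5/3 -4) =-0.20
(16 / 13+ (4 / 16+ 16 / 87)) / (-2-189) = -7531/864084 = -0.01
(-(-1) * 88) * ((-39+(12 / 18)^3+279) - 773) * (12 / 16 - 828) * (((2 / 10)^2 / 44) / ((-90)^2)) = 15864449/3645000 = 4.35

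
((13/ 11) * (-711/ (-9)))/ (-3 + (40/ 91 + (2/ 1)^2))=64.86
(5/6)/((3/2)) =5/9 = 0.56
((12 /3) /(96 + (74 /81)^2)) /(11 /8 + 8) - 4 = -15865804/3970825 = -4.00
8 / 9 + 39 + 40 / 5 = 431/9 = 47.89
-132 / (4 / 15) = -495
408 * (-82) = -33456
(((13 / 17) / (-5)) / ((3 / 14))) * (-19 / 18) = 1729/2295 = 0.75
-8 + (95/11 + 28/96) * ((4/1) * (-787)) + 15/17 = -31542289/1122 = -28112.56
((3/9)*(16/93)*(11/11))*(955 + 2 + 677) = 26144/279 = 93.71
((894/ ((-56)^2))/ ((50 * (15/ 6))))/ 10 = 447/1960000 = 0.00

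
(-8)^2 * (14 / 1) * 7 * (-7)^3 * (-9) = 19361664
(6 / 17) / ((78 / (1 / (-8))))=-1/1768 = 0.00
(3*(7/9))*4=28/3 = 9.33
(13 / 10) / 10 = 13/100 = 0.13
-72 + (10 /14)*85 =-79/7 = -11.29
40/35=8/7 = 1.14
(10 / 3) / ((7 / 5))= 2.38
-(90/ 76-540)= 20475/38 = 538.82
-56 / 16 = -7/2 = -3.50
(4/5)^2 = 16/25 = 0.64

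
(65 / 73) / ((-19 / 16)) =-1040/1387 = -0.75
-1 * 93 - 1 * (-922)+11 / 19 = 15762/19 = 829.58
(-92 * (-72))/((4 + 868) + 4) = 7.56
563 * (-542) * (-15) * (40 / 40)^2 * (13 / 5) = 11900694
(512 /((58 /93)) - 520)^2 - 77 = 76113227/841 = 90503.24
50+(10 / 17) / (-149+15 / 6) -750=-3486720/4981 = -700.00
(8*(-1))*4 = -32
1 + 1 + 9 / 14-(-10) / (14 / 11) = 21/2 = 10.50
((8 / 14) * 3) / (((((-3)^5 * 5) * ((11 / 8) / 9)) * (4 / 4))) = -32/3465 = -0.01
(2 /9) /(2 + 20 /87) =29/291 = 0.10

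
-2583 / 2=-1291.50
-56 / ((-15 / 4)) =224/15 = 14.93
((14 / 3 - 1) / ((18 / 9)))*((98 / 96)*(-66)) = -5929/48 = -123.52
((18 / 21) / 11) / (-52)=-3/2002 = 0.00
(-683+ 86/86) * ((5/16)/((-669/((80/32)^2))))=42625/21408 = 1.99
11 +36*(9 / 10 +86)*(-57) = -891539/5 = -178307.80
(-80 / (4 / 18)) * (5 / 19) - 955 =-1049.74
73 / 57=1.28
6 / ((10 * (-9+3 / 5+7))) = -3/7 = -0.43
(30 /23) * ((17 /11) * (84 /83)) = 42840/20999 = 2.04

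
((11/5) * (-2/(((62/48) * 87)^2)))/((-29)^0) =-1408/4041005 = 0.00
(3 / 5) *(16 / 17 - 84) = -4236/85 = -49.84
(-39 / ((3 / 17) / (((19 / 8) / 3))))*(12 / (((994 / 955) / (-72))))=72180810/497 = 145233.02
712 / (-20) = -35.60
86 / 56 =43/28 = 1.54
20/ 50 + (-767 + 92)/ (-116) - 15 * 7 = -57293/580 = -98.78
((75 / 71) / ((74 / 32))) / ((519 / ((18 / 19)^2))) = 129600/164064031 = 0.00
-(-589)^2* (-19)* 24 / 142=79097988/71 = 1114056.17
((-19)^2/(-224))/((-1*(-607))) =-361/135968 = 0.00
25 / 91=0.27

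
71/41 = 1.73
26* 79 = 2054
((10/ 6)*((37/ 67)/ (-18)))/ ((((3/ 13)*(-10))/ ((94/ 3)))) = 22607/32562 = 0.69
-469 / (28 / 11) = -737/4 = -184.25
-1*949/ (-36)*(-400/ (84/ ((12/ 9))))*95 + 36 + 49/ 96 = -287833555/18144 = -15863.84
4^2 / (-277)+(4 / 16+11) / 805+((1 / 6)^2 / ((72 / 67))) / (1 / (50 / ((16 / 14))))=502653713/462381696 = 1.09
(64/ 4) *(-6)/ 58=-1.66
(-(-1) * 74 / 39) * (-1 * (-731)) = 54094/39 = 1387.03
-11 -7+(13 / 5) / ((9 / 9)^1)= -77/5 = -15.40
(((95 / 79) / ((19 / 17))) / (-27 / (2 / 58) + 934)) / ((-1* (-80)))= 17/190864 = 0.00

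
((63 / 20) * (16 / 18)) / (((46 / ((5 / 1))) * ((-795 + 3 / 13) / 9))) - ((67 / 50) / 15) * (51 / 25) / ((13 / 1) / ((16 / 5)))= -37011089/766187500 = -0.05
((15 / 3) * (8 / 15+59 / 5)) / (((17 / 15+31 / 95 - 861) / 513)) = -9015975/244969 = -36.80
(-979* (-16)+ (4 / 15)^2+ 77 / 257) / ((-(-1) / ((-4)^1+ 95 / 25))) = -905792237/289125 = -3132.87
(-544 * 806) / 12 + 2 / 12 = -73077/2 = -36538.50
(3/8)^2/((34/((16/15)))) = 3/680 = 0.00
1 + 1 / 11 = 1.09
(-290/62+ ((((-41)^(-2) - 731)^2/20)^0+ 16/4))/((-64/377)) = -1885/992 = -1.90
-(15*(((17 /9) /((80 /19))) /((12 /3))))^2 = -104329/36864 = -2.83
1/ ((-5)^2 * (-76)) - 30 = -57001/1900 = -30.00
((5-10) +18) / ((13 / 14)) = 14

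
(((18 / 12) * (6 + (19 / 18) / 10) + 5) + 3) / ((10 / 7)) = 14413/1200 = 12.01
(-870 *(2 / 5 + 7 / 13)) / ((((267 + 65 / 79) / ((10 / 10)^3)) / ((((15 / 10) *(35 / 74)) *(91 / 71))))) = -308150955/111164132 = -2.77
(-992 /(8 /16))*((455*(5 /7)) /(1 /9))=-5803200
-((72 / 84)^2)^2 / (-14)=0.04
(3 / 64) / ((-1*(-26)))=3/1664 = 0.00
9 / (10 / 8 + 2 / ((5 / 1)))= 5.45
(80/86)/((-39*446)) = -20/373971 = 0.00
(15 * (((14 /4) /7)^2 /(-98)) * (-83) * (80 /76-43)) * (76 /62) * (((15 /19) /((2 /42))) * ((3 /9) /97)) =-14883975/1599724 = -9.30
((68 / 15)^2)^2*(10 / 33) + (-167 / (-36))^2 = 799246157/5346000 = 149.50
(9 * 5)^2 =2025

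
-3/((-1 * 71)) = 3/71 = 0.04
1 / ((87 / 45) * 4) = 15/116 = 0.13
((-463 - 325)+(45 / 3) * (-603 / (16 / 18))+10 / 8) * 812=-17802897/2 = -8901448.50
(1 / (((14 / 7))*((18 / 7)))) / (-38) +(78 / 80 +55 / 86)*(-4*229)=-434979677/294120 = -1478.92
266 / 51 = 5.22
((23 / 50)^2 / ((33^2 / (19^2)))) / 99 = 190969/269527500 = 0.00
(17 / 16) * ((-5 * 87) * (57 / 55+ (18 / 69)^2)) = -47524707/93104 = -510.45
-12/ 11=-1.09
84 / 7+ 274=286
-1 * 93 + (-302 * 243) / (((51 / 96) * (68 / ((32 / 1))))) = -18813693/289 = -65099.28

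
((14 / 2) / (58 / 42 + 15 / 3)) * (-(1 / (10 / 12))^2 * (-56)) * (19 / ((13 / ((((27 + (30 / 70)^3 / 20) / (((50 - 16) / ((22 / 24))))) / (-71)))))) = -348449607/262824250 = -1.33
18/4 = 9/2 = 4.50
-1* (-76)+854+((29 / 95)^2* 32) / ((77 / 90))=933.49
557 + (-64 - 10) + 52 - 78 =457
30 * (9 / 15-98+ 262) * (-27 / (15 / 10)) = -88884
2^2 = 4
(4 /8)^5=1/32 = 0.03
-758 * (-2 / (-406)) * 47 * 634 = -22586884/203 = -111265.44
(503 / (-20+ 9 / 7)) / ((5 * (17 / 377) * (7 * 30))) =-189631/334050 = -0.57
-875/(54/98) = -42875/27 = -1587.96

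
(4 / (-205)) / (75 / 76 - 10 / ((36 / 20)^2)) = 24624/2649625 = 0.01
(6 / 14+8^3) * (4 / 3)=14348/21 = 683.24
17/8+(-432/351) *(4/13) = 2361/1352 = 1.75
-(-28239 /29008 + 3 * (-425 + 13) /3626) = 38127/29008 = 1.31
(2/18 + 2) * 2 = 38/9 = 4.22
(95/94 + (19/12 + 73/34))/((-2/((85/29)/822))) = -227285/26889264 = -0.01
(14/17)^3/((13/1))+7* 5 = 35.04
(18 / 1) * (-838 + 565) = -4914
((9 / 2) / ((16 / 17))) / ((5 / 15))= 459/32 = 14.34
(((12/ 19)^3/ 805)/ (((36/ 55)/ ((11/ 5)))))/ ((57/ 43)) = 83248/104908405 = 0.00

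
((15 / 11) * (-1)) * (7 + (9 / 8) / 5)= -867/88 = -9.85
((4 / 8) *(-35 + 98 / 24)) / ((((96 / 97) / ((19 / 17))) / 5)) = -3418765/39168 = -87.28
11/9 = 1.22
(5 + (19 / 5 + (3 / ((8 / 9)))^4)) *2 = 2837429/10240 = 277.09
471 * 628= 295788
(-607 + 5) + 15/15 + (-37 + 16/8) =-636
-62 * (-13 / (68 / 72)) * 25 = 362700/17 = 21335.29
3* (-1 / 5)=-3/5 = -0.60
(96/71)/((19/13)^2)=16224/25631 = 0.63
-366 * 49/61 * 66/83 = -19404/83 = -233.78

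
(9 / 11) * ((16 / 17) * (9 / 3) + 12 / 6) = 738/187 = 3.95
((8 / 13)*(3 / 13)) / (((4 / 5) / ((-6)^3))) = -6480/169 = -38.34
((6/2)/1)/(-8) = -3/8 = -0.38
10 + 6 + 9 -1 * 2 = 23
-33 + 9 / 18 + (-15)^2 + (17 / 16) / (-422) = 1299743/6752 = 192.50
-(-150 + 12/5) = 738/5 = 147.60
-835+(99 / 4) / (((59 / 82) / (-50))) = -150740/59 = -2554.92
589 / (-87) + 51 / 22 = -8521/1914 = -4.45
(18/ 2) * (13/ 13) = 9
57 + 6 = 63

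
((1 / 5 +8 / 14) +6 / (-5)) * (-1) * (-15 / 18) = -5/14 = -0.36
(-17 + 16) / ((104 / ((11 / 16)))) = -11/1664 = -0.01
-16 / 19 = -0.84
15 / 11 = 1.36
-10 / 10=-1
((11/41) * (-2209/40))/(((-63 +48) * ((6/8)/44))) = 534578/9225 = 57.95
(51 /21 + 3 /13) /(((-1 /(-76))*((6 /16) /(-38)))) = -5591168/273 = -20480.47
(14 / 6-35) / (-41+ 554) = -98/1539 = -0.06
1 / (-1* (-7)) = 1/7 = 0.14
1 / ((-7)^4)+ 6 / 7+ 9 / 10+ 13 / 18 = 267928/108045 = 2.48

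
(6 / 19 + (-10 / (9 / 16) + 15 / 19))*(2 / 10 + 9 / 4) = -139699/3420 = -40.85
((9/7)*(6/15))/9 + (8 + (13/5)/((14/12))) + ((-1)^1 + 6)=107/7 = 15.29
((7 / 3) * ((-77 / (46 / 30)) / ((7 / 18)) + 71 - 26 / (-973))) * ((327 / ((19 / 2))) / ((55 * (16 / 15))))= -22378899/281336 = -79.55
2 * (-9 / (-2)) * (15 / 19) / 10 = 27/38 = 0.71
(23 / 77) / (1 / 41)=943/77 = 12.25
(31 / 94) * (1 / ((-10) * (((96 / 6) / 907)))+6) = 0.11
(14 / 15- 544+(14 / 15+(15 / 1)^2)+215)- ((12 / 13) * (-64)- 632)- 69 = 101389/195 = 519.94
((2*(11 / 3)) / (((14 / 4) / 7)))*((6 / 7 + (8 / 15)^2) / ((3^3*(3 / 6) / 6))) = 316448/42525 = 7.44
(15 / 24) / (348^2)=5/968832 = 0.00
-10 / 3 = -3.33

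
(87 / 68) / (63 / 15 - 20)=-0.08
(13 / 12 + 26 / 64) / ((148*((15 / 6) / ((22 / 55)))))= 143/88800 = 0.00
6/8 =0.75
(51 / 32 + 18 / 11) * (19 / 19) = 1137/352 = 3.23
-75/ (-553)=75/553 = 0.14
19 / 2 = 9.50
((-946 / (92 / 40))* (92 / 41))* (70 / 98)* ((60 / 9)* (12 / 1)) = -15136000/287 = -52738.68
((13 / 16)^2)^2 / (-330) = -28561/21626880 = 0.00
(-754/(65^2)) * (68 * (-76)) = 299744/325 = 922.29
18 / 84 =3/14 = 0.21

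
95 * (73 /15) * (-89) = -123443/3 = -41147.67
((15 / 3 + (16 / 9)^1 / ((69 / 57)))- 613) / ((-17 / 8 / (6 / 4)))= 502208/1173 = 428.14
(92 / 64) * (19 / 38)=23/32 = 0.72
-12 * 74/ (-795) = 296/265 = 1.12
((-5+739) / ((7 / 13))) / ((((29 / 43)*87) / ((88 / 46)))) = 18053464/406203 = 44.44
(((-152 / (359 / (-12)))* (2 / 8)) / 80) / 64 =57/229760 = 0.00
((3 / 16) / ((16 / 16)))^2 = 9/256 = 0.04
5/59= 0.08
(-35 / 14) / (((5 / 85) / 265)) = -22525/2 = -11262.50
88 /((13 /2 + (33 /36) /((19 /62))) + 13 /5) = 12540/1723 = 7.28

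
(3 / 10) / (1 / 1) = 3/10 = 0.30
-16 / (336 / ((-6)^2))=-12/7 = -1.71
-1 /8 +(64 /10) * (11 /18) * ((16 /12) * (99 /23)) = 22.32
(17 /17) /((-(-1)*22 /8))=4/11 = 0.36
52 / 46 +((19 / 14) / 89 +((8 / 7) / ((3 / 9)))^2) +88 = 100.90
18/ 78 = 3/13 = 0.23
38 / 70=0.54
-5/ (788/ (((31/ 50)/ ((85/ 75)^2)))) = -1395/455464 = 0.00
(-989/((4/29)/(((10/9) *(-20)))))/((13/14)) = 20076700/117 = 171595.73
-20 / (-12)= 1.67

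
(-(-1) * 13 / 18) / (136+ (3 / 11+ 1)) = 143/27180 = 0.01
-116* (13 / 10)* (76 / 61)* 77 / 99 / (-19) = 7.69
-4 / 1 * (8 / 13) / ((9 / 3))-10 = -422/39 = -10.82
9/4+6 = 33/4 = 8.25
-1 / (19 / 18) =-18/19 = -0.95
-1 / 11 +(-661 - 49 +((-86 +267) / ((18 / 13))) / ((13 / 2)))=-68308/99 = -689.98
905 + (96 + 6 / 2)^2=10706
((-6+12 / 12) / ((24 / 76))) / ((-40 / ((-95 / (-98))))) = 1805/4704 = 0.38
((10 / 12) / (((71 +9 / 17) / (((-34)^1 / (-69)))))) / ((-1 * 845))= -289/42539328 = 0.00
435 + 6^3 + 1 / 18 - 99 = 9937/18 = 552.06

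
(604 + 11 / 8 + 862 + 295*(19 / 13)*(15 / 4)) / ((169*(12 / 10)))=534595/35152 = 15.21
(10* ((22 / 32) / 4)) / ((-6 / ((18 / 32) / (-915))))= 11/62464 = 0.00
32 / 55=0.58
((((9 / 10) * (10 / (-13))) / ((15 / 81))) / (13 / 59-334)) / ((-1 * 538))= -14337/688664210 = 0.00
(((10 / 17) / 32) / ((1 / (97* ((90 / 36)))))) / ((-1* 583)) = -0.01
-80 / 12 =-20/3 = -6.67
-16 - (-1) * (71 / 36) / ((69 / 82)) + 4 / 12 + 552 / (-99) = -18.90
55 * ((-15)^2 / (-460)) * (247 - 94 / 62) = -9417375/1426 = -6604.05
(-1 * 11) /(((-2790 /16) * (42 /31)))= 44/945 = 0.05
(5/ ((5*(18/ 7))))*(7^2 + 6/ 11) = 3815/198 = 19.27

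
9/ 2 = 4.50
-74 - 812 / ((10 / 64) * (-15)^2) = -109234/1125 = -97.10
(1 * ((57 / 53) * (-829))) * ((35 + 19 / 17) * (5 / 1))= -145066710/901 = -161006.34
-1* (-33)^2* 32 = -34848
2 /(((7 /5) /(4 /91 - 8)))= -7240/637 = -11.37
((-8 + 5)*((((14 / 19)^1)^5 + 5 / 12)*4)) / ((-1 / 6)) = 113006298/2476099 = 45.64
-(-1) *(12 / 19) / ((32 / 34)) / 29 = 51/2204 = 0.02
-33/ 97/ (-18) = 11/582 = 0.02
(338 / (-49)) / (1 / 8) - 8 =-3096/49 = -63.18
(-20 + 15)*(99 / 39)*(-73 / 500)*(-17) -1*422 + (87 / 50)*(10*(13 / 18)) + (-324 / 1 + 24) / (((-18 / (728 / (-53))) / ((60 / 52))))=-705.09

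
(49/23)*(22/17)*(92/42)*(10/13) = 3080/663 = 4.65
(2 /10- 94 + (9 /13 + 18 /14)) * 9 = -376011/455 = -826.40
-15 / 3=-5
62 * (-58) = -3596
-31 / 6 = -5.17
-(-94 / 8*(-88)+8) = -1042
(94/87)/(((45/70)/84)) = 36848/261 = 141.18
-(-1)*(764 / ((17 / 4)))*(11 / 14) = 16808/119 = 141.24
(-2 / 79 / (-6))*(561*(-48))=-113.62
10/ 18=5/9 = 0.56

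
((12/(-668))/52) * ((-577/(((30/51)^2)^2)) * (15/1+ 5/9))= 337341319/13026000 = 25.90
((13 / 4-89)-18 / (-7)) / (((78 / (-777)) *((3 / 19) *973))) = 1637287/303576 = 5.39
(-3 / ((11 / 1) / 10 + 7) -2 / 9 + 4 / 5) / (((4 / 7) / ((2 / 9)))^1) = 98/1215 = 0.08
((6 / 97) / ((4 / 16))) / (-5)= -0.05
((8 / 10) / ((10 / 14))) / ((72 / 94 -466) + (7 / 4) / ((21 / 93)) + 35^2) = 5264/3607325 = 0.00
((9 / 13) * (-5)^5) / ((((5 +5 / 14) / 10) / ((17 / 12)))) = -74375/13 = -5721.15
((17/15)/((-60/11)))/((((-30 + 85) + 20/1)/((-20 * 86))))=16082/3375 = 4.77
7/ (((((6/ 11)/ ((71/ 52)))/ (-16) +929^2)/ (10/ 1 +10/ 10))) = 17182/192581429 = 0.00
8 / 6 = 4/3 = 1.33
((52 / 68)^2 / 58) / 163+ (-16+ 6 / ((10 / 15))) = -19125273/2732206 = -7.00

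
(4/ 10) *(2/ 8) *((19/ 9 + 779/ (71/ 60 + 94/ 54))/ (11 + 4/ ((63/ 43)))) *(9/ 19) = 12652857/13658350 = 0.93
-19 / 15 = -1.27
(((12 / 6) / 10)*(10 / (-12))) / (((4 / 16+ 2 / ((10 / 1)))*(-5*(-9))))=-2/243 = -0.01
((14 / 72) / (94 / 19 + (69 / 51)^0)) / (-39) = -133/158652 = 0.00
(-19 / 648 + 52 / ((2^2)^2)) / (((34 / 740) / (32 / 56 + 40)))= 27412745/9639 = 2843.94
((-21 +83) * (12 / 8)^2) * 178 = 24831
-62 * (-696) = 43152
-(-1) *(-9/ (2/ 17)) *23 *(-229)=805851/2 = 402925.50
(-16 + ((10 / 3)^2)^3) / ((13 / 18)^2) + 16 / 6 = 3957400/1521 = 2601.84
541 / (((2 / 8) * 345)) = 2164/345 = 6.27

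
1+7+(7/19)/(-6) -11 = -349/114 = -3.06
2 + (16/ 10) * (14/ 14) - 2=8/5 = 1.60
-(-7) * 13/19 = 91/19 = 4.79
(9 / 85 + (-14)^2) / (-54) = -16669/4590 = -3.63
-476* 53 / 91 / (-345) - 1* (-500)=2246104/4485 = 500.80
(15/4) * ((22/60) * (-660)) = -1815/2 = -907.50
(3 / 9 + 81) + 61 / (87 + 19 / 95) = 82.03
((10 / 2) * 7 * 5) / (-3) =-175/3 = -58.33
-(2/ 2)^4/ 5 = -1/5 = -0.20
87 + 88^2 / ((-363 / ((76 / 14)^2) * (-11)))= 233095/1617 = 144.15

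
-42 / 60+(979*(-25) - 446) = -249217/10 = -24921.70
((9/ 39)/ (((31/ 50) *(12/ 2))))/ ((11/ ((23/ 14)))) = 575/62062 = 0.01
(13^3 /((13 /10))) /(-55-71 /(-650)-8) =-1098500/40879 = -26.87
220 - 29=191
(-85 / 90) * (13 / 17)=-13/18 = -0.72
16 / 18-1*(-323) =2915/9 = 323.89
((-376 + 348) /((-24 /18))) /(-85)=-21/85 = -0.25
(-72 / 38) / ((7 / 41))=-1476/133 = -11.10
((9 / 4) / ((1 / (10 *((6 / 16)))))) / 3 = 45/16 = 2.81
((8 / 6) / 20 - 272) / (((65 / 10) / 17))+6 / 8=-710.46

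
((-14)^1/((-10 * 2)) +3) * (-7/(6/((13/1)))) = -3367/60 = -56.12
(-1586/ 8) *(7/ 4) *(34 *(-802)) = 37841167/4 = 9460291.75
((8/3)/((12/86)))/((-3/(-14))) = 2408/27 = 89.19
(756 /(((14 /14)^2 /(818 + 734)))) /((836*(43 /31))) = 9093168/8987 = 1011.81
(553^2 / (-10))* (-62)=9480079/5 = 1896015.80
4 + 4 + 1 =9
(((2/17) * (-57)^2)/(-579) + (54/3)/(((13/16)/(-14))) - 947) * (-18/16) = 482845869/341224 = 1415.04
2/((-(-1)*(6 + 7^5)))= 2/16813 = 0.00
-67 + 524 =457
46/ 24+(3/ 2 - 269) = -3187/12 = -265.58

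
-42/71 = -0.59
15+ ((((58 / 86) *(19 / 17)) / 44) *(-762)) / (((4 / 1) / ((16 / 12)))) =171253/16082 = 10.65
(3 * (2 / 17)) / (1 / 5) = 30/17 = 1.76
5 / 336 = 0.01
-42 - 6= -48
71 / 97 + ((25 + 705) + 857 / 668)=47431637/64796 = 732.01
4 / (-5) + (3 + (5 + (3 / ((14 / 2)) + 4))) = 407/35 = 11.63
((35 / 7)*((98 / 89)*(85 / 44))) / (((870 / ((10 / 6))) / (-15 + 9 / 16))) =-145775/495552 = -0.29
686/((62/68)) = 23324/31 = 752.39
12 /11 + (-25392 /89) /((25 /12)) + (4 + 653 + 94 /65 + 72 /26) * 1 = 167156633/318175 = 525.36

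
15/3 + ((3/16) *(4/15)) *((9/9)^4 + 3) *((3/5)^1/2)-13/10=94/25 = 3.76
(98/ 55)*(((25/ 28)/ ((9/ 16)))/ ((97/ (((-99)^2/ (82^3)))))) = 3465/6685337 = 0.00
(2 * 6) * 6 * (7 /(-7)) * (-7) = 504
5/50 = 1/10 = 0.10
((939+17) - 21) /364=935/364 = 2.57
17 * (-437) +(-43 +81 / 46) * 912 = -1035899/23 = -45039.09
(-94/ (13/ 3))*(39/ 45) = -94/5 = -18.80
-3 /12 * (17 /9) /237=-17/8532 = 0.00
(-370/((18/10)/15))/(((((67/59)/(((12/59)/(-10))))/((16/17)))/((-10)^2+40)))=8288000/1139 = 7276.56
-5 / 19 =-0.26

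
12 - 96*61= -5844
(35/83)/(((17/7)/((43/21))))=0.36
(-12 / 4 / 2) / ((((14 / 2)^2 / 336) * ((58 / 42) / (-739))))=159624/29 = 5504.28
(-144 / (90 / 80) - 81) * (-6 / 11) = 114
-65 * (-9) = 585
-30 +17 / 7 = -193/7 = -27.57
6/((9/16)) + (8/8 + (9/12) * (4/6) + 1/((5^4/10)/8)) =9221/750 = 12.29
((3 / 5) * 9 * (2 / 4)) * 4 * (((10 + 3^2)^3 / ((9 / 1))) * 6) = 246924/5 = 49384.80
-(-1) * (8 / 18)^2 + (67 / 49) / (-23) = 0.14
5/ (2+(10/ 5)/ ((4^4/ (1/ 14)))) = 1792/717 = 2.50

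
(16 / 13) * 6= 96/13 = 7.38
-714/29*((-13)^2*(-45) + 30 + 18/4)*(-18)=-97296066/29 = -3355036.76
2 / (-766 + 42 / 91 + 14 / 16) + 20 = 1590292/79525 = 20.00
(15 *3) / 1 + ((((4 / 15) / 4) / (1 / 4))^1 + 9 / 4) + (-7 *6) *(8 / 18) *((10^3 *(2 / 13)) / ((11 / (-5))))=3869231/2860 = 1352.88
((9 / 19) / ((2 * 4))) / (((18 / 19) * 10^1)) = 1/160 = 0.01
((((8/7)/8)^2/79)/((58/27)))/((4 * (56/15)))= 405/50292032 = 0.00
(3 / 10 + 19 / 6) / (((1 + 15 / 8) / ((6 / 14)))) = 416/805 = 0.52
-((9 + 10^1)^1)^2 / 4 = -361/4 = -90.25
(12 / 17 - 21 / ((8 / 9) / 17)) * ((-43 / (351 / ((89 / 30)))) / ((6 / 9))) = 13911145/63648 = 218.56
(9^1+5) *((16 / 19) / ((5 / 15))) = 672/19 = 35.37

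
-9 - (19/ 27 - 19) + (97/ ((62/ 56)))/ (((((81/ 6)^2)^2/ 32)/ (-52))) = 80842639/16474671 = 4.91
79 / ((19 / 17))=1343/19 = 70.68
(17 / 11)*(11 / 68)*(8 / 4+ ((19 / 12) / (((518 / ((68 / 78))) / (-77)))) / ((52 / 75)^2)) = 8184367/20809984 = 0.39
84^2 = 7056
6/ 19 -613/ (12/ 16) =-46570/57 = -817.02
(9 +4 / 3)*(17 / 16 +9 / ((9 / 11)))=5983/48 = 124.65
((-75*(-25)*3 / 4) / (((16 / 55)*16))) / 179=309375/183296 = 1.69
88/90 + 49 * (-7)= -15391/45 = -342.02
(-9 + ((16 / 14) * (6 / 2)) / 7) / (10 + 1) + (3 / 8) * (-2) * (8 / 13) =-8655/7007 = -1.24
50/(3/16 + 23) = 800/371 = 2.16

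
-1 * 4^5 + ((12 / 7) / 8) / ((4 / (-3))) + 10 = -56793/56 = -1014.16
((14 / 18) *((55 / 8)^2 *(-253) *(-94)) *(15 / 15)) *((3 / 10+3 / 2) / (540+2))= 50358385/17344 = 2903.50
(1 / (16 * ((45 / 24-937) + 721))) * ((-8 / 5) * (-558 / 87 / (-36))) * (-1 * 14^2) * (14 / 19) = -170128/14157945 = -0.01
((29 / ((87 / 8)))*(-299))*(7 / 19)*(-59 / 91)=10856/57 = 190.46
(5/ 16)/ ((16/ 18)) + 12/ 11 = 2031/1408 = 1.44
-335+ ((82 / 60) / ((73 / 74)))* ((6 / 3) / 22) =-334.87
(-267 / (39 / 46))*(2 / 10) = -4094/65 = -62.98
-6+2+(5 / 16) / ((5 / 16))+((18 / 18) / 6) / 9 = -161/54 = -2.98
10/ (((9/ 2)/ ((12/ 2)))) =40/3 = 13.33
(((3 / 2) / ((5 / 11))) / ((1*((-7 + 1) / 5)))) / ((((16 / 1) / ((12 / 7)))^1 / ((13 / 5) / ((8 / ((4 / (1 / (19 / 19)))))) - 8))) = 2211/1120 = 1.97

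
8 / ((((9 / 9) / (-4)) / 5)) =-160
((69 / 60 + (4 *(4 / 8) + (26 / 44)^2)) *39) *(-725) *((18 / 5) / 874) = -21548943/52877 = -407.53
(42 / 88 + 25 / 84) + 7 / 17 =4660/3927 = 1.19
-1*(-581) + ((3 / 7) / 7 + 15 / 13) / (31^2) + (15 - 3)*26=546656975/612157 = 893.00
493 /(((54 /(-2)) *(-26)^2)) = -493/18252 = -0.03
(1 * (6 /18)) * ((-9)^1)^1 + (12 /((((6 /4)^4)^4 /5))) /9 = -386109769/129140163 = -2.99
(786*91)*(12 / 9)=95368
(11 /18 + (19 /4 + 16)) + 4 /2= 841/36 = 23.36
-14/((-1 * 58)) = 7/29 = 0.24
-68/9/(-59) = 68/531 = 0.13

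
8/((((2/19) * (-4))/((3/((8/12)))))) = -85.50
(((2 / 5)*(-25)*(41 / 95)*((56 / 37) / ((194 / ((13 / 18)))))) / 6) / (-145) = 7462/266967765 = 0.00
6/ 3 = 2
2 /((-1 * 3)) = -2/3 = -0.67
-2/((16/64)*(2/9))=-36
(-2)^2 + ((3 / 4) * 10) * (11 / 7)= 221/14 = 15.79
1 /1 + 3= 4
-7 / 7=-1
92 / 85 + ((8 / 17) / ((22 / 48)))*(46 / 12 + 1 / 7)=33804/6545 = 5.16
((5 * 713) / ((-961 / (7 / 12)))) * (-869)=699545/372 = 1880.50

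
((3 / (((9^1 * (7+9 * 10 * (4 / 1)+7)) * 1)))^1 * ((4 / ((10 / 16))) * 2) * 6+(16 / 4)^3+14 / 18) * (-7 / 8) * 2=-3819767/33660 = -113.48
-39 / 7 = -5.57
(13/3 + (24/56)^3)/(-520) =-227/26754 = -0.01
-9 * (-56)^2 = -28224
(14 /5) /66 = 7/165 = 0.04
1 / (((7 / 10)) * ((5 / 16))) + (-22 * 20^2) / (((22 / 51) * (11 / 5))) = -713648/77 = -9268.16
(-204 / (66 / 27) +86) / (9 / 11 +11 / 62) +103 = 10239/97 = 105.56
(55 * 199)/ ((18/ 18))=10945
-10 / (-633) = 10/633 = 0.02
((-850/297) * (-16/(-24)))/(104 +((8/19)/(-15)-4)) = -2375/124443 = -0.02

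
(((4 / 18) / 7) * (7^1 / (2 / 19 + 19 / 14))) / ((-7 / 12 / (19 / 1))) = -5776/1167 = -4.95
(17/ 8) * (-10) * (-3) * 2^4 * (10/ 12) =850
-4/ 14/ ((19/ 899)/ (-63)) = 16182/19 = 851.68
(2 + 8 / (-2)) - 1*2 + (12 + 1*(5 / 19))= 157/19 = 8.26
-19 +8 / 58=-547/29 = -18.86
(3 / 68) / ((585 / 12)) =1/1105 = 0.00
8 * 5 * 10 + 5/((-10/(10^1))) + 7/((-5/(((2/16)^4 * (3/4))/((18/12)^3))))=36403193/92160 = 395.00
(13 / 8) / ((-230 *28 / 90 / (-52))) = 1521/1288 = 1.18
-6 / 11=-0.55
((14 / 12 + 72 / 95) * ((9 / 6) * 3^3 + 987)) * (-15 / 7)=-2254335/532 = -4237.47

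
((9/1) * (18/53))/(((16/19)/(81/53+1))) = 103113/11236 = 9.18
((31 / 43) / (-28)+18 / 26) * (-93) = -970269/15652 = -61.99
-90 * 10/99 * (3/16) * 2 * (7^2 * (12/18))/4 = -1225/44 = -27.84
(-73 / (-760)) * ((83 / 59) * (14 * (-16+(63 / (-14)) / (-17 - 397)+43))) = 51.10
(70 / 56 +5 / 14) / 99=5/308 = 0.02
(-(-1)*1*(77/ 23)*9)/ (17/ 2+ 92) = 462/1541 = 0.30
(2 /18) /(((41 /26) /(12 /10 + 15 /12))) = 637/3690 = 0.17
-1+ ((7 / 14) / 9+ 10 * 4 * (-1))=-737/18 = -40.94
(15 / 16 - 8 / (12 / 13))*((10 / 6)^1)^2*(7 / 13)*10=-324625/2808 = -115.61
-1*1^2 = -1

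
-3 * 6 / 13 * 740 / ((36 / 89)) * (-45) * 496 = 56538276.92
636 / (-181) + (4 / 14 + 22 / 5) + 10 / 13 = 159862/82355 = 1.94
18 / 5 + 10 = 68/5 = 13.60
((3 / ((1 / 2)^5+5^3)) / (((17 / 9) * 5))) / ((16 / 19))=1026/340085 = 0.00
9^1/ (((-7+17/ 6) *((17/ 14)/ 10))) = -1512/85 = -17.79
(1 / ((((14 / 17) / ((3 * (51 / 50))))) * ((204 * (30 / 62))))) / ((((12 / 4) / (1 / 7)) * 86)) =527/25284000 = 0.00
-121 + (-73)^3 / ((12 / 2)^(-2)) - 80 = -14004813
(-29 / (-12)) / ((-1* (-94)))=29/1128 = 0.03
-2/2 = -1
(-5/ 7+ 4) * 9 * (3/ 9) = 69/7 = 9.86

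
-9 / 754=-0.01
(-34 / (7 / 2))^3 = -314432/343 = -916.71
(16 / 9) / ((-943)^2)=16/8003241 = 0.00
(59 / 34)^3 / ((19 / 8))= 205379/93347 = 2.20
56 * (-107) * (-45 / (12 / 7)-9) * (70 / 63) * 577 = 406242620/3 = 135414206.67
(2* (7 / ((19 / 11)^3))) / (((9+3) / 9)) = 27951/13718 = 2.04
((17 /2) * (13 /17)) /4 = 1.62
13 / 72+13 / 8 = 65/36 = 1.81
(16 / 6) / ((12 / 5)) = 10/9 = 1.11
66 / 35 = 1.89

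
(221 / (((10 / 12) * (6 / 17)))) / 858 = 289/330 = 0.88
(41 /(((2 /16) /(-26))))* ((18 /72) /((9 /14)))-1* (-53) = -3263.44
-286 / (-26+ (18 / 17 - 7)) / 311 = 4862/168873 = 0.03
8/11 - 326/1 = -3578/11 = -325.27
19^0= 1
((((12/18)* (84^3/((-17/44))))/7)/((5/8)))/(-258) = 906.05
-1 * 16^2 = -256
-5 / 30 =-1/6 = -0.17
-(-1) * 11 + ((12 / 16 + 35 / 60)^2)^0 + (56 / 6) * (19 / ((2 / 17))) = 4558/3 = 1519.33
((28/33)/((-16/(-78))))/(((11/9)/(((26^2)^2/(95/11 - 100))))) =-62377224/3685 = -16927.33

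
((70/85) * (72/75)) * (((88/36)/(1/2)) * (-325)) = -64064/51 = -1256.16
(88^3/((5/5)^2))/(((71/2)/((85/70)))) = 11585024/497 = 23309.91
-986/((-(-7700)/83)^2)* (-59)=200380343/29645000 = 6.76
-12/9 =-4/3 = -1.33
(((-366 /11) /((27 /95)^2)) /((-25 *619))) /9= 44042/14891283 = 0.00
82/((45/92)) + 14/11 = 83614/495 = 168.92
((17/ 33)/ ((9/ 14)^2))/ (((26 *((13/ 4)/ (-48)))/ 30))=-21.24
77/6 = 12.83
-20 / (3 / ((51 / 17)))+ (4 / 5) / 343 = -34296/1715 = -20.00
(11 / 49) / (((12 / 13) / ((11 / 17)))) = 1573/9996 = 0.16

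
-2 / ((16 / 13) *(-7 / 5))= 65/56 = 1.16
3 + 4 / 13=43/13 = 3.31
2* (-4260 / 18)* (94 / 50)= -13348/15 = -889.87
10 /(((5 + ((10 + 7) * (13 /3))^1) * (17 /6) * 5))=9/1003 = 0.01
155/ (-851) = -155/851 = -0.18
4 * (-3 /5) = -12/5 = -2.40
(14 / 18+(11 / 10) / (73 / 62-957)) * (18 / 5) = 4142132/1481525 = 2.80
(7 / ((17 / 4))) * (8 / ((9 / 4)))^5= 939524096/1003833 = 935.94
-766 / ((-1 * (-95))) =-766/95 = -8.06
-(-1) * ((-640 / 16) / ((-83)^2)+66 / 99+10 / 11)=1.57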